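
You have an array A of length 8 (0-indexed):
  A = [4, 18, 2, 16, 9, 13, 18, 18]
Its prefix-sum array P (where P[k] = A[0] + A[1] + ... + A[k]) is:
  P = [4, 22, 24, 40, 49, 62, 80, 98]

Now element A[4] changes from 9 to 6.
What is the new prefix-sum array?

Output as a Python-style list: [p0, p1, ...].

Change: A[4] 9 -> 6, delta = -3
P[k] for k < 4: unchanged (A[4] not included)
P[k] for k >= 4: shift by delta = -3
  P[0] = 4 + 0 = 4
  P[1] = 22 + 0 = 22
  P[2] = 24 + 0 = 24
  P[3] = 40 + 0 = 40
  P[4] = 49 + -3 = 46
  P[5] = 62 + -3 = 59
  P[6] = 80 + -3 = 77
  P[7] = 98 + -3 = 95

Answer: [4, 22, 24, 40, 46, 59, 77, 95]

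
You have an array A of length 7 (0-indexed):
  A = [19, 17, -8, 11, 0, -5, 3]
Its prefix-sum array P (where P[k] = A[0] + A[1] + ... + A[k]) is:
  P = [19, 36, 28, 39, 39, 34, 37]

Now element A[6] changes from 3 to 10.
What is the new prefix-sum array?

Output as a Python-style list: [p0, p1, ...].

Answer: [19, 36, 28, 39, 39, 34, 44]

Derivation:
Change: A[6] 3 -> 10, delta = 7
P[k] for k < 6: unchanged (A[6] not included)
P[k] for k >= 6: shift by delta = 7
  P[0] = 19 + 0 = 19
  P[1] = 36 + 0 = 36
  P[2] = 28 + 0 = 28
  P[3] = 39 + 0 = 39
  P[4] = 39 + 0 = 39
  P[5] = 34 + 0 = 34
  P[6] = 37 + 7 = 44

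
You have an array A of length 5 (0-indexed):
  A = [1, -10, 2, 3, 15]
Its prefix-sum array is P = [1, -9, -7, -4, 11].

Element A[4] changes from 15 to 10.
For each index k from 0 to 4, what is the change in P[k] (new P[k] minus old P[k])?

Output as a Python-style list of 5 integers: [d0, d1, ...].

Element change: A[4] 15 -> 10, delta = -5
For k < 4: P[k] unchanged, delta_P[k] = 0
For k >= 4: P[k] shifts by exactly -5
Delta array: [0, 0, 0, 0, -5]

Answer: [0, 0, 0, 0, -5]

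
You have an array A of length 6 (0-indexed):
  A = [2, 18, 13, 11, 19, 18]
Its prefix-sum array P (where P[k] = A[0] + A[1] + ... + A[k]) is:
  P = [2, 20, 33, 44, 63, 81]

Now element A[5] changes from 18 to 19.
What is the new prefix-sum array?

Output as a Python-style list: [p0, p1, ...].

Answer: [2, 20, 33, 44, 63, 82]

Derivation:
Change: A[5] 18 -> 19, delta = 1
P[k] for k < 5: unchanged (A[5] not included)
P[k] for k >= 5: shift by delta = 1
  P[0] = 2 + 0 = 2
  P[1] = 20 + 0 = 20
  P[2] = 33 + 0 = 33
  P[3] = 44 + 0 = 44
  P[4] = 63 + 0 = 63
  P[5] = 81 + 1 = 82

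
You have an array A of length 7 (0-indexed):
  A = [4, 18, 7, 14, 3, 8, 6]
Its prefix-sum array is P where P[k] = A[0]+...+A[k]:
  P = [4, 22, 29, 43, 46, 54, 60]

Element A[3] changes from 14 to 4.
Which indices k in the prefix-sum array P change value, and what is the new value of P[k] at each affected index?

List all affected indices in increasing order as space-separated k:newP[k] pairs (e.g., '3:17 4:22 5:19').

P[k] = A[0] + ... + A[k]
P[k] includes A[3] iff k >= 3
Affected indices: 3, 4, ..., 6; delta = -10
  P[3]: 43 + -10 = 33
  P[4]: 46 + -10 = 36
  P[5]: 54 + -10 = 44
  P[6]: 60 + -10 = 50

Answer: 3:33 4:36 5:44 6:50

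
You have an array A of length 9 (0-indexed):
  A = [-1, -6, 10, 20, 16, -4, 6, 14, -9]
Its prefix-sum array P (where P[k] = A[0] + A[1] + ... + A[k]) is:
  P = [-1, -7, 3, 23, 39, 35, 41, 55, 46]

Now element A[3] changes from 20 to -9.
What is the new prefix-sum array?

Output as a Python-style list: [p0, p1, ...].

Change: A[3] 20 -> -9, delta = -29
P[k] for k < 3: unchanged (A[3] not included)
P[k] for k >= 3: shift by delta = -29
  P[0] = -1 + 0 = -1
  P[1] = -7 + 0 = -7
  P[2] = 3 + 0 = 3
  P[3] = 23 + -29 = -6
  P[4] = 39 + -29 = 10
  P[5] = 35 + -29 = 6
  P[6] = 41 + -29 = 12
  P[7] = 55 + -29 = 26
  P[8] = 46 + -29 = 17

Answer: [-1, -7, 3, -6, 10, 6, 12, 26, 17]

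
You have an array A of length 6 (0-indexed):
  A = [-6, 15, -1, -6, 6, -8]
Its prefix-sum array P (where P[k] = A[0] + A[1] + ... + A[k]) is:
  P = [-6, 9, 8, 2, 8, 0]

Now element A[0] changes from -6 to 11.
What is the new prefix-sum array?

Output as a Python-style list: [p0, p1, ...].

Answer: [11, 26, 25, 19, 25, 17]

Derivation:
Change: A[0] -6 -> 11, delta = 17
P[k] for k < 0: unchanged (A[0] not included)
P[k] for k >= 0: shift by delta = 17
  P[0] = -6 + 17 = 11
  P[1] = 9 + 17 = 26
  P[2] = 8 + 17 = 25
  P[3] = 2 + 17 = 19
  P[4] = 8 + 17 = 25
  P[5] = 0 + 17 = 17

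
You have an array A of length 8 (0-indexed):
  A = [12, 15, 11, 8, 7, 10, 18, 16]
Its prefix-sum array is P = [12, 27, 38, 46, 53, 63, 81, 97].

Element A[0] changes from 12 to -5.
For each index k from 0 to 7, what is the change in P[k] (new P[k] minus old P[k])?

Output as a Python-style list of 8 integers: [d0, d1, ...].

Element change: A[0] 12 -> -5, delta = -17
For k < 0: P[k] unchanged, delta_P[k] = 0
For k >= 0: P[k] shifts by exactly -17
Delta array: [-17, -17, -17, -17, -17, -17, -17, -17]

Answer: [-17, -17, -17, -17, -17, -17, -17, -17]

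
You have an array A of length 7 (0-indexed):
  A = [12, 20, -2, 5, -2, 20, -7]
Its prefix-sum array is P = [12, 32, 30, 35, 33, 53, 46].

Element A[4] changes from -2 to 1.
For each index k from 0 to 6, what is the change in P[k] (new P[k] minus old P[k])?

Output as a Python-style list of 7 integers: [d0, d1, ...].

Element change: A[4] -2 -> 1, delta = 3
For k < 4: P[k] unchanged, delta_P[k] = 0
For k >= 4: P[k] shifts by exactly 3
Delta array: [0, 0, 0, 0, 3, 3, 3]

Answer: [0, 0, 0, 0, 3, 3, 3]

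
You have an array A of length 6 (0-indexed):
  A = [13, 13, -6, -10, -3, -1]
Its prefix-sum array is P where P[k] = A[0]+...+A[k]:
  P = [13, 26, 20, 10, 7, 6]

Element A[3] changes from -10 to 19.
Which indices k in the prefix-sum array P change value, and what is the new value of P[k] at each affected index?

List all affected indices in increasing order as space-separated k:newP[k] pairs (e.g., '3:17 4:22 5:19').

P[k] = A[0] + ... + A[k]
P[k] includes A[3] iff k >= 3
Affected indices: 3, 4, ..., 5; delta = 29
  P[3]: 10 + 29 = 39
  P[4]: 7 + 29 = 36
  P[5]: 6 + 29 = 35

Answer: 3:39 4:36 5:35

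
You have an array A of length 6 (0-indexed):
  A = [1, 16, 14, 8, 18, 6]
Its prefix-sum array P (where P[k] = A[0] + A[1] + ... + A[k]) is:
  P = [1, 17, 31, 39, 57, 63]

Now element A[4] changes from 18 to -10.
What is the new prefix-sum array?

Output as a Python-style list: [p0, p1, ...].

Change: A[4] 18 -> -10, delta = -28
P[k] for k < 4: unchanged (A[4] not included)
P[k] for k >= 4: shift by delta = -28
  P[0] = 1 + 0 = 1
  P[1] = 17 + 0 = 17
  P[2] = 31 + 0 = 31
  P[3] = 39 + 0 = 39
  P[4] = 57 + -28 = 29
  P[5] = 63 + -28 = 35

Answer: [1, 17, 31, 39, 29, 35]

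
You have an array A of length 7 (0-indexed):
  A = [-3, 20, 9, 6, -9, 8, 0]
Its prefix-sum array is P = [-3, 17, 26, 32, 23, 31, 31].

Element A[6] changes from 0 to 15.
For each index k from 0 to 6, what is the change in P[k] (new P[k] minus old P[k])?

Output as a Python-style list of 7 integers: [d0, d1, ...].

Element change: A[6] 0 -> 15, delta = 15
For k < 6: P[k] unchanged, delta_P[k] = 0
For k >= 6: P[k] shifts by exactly 15
Delta array: [0, 0, 0, 0, 0, 0, 15]

Answer: [0, 0, 0, 0, 0, 0, 15]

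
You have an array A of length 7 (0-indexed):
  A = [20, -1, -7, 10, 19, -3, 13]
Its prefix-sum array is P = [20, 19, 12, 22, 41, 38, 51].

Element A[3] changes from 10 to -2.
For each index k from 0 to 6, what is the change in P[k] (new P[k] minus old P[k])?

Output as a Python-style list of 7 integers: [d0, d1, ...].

Element change: A[3] 10 -> -2, delta = -12
For k < 3: P[k] unchanged, delta_P[k] = 0
For k >= 3: P[k] shifts by exactly -12
Delta array: [0, 0, 0, -12, -12, -12, -12]

Answer: [0, 0, 0, -12, -12, -12, -12]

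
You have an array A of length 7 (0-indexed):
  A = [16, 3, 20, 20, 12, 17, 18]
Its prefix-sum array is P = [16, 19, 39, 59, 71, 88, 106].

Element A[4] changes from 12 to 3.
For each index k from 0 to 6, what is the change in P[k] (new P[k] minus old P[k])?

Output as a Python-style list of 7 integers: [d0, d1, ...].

Answer: [0, 0, 0, 0, -9, -9, -9]

Derivation:
Element change: A[4] 12 -> 3, delta = -9
For k < 4: P[k] unchanged, delta_P[k] = 0
For k >= 4: P[k] shifts by exactly -9
Delta array: [0, 0, 0, 0, -9, -9, -9]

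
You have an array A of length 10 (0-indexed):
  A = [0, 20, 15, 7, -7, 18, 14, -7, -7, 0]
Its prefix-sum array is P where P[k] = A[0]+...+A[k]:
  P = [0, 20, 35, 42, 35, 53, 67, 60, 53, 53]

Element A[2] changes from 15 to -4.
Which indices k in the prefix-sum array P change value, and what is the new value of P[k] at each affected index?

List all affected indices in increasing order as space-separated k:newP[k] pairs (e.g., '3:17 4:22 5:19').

Answer: 2:16 3:23 4:16 5:34 6:48 7:41 8:34 9:34

Derivation:
P[k] = A[0] + ... + A[k]
P[k] includes A[2] iff k >= 2
Affected indices: 2, 3, ..., 9; delta = -19
  P[2]: 35 + -19 = 16
  P[3]: 42 + -19 = 23
  P[4]: 35 + -19 = 16
  P[5]: 53 + -19 = 34
  P[6]: 67 + -19 = 48
  P[7]: 60 + -19 = 41
  P[8]: 53 + -19 = 34
  P[9]: 53 + -19 = 34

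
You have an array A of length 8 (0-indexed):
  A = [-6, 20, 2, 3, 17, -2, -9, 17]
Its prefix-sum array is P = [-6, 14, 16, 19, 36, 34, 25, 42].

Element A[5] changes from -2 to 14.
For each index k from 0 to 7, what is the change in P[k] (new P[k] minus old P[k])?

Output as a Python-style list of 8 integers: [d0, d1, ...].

Element change: A[5] -2 -> 14, delta = 16
For k < 5: P[k] unchanged, delta_P[k] = 0
For k >= 5: P[k] shifts by exactly 16
Delta array: [0, 0, 0, 0, 0, 16, 16, 16]

Answer: [0, 0, 0, 0, 0, 16, 16, 16]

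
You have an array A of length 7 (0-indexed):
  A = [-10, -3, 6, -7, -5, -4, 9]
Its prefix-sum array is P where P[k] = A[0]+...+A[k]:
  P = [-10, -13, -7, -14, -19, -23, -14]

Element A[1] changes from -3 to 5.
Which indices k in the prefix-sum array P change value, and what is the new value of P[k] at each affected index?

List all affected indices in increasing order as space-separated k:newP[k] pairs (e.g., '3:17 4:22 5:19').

Answer: 1:-5 2:1 3:-6 4:-11 5:-15 6:-6

Derivation:
P[k] = A[0] + ... + A[k]
P[k] includes A[1] iff k >= 1
Affected indices: 1, 2, ..., 6; delta = 8
  P[1]: -13 + 8 = -5
  P[2]: -7 + 8 = 1
  P[3]: -14 + 8 = -6
  P[4]: -19 + 8 = -11
  P[5]: -23 + 8 = -15
  P[6]: -14 + 8 = -6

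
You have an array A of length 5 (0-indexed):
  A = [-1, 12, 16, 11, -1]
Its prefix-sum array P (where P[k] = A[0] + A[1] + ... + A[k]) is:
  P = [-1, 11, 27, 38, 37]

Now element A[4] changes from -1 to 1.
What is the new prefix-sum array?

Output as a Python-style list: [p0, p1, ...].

Answer: [-1, 11, 27, 38, 39]

Derivation:
Change: A[4] -1 -> 1, delta = 2
P[k] for k < 4: unchanged (A[4] not included)
P[k] for k >= 4: shift by delta = 2
  P[0] = -1 + 0 = -1
  P[1] = 11 + 0 = 11
  P[2] = 27 + 0 = 27
  P[3] = 38 + 0 = 38
  P[4] = 37 + 2 = 39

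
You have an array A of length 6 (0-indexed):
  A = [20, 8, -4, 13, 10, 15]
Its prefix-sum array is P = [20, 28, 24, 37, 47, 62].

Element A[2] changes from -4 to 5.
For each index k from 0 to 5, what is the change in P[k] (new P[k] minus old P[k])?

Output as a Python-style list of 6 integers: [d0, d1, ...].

Element change: A[2] -4 -> 5, delta = 9
For k < 2: P[k] unchanged, delta_P[k] = 0
For k >= 2: P[k] shifts by exactly 9
Delta array: [0, 0, 9, 9, 9, 9]

Answer: [0, 0, 9, 9, 9, 9]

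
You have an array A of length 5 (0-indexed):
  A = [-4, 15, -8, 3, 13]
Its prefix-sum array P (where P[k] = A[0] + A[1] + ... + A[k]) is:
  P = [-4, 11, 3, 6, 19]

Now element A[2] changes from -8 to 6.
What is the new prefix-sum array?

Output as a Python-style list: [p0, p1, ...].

Answer: [-4, 11, 17, 20, 33]

Derivation:
Change: A[2] -8 -> 6, delta = 14
P[k] for k < 2: unchanged (A[2] not included)
P[k] for k >= 2: shift by delta = 14
  P[0] = -4 + 0 = -4
  P[1] = 11 + 0 = 11
  P[2] = 3 + 14 = 17
  P[3] = 6 + 14 = 20
  P[4] = 19 + 14 = 33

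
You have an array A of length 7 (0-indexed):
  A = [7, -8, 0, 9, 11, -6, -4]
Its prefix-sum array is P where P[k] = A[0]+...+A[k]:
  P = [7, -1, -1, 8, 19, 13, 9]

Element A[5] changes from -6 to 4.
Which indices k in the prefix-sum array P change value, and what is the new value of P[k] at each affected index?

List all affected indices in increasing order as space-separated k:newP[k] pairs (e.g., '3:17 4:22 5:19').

P[k] = A[0] + ... + A[k]
P[k] includes A[5] iff k >= 5
Affected indices: 5, 6, ..., 6; delta = 10
  P[5]: 13 + 10 = 23
  P[6]: 9 + 10 = 19

Answer: 5:23 6:19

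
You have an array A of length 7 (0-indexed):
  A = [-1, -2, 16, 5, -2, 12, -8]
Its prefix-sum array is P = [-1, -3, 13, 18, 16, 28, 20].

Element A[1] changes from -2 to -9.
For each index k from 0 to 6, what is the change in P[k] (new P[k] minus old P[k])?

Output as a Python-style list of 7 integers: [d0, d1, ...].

Element change: A[1] -2 -> -9, delta = -7
For k < 1: P[k] unchanged, delta_P[k] = 0
For k >= 1: P[k] shifts by exactly -7
Delta array: [0, -7, -7, -7, -7, -7, -7]

Answer: [0, -7, -7, -7, -7, -7, -7]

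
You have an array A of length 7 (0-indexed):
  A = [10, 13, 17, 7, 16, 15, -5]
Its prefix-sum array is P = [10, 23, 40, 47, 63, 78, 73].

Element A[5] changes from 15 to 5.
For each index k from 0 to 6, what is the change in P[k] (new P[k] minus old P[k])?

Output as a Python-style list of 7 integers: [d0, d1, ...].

Element change: A[5] 15 -> 5, delta = -10
For k < 5: P[k] unchanged, delta_P[k] = 0
For k >= 5: P[k] shifts by exactly -10
Delta array: [0, 0, 0, 0, 0, -10, -10]

Answer: [0, 0, 0, 0, 0, -10, -10]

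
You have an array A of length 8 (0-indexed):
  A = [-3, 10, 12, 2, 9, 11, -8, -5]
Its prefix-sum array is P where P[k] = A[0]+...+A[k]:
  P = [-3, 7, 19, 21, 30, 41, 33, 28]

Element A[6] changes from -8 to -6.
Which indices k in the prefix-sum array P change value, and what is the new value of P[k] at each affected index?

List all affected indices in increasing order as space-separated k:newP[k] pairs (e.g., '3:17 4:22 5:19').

Answer: 6:35 7:30

Derivation:
P[k] = A[0] + ... + A[k]
P[k] includes A[6] iff k >= 6
Affected indices: 6, 7, ..., 7; delta = 2
  P[6]: 33 + 2 = 35
  P[7]: 28 + 2 = 30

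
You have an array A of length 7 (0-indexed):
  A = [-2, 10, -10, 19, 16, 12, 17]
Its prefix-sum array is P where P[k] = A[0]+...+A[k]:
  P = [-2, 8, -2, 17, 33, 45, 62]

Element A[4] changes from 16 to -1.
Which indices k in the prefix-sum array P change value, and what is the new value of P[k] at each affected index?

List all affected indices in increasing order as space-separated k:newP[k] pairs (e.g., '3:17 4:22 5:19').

P[k] = A[0] + ... + A[k]
P[k] includes A[4] iff k >= 4
Affected indices: 4, 5, ..., 6; delta = -17
  P[4]: 33 + -17 = 16
  P[5]: 45 + -17 = 28
  P[6]: 62 + -17 = 45

Answer: 4:16 5:28 6:45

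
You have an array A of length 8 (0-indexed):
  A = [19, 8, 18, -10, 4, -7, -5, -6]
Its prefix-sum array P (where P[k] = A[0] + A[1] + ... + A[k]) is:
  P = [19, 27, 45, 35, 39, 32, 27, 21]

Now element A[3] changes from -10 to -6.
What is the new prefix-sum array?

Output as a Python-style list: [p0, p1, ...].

Change: A[3] -10 -> -6, delta = 4
P[k] for k < 3: unchanged (A[3] not included)
P[k] for k >= 3: shift by delta = 4
  P[0] = 19 + 0 = 19
  P[1] = 27 + 0 = 27
  P[2] = 45 + 0 = 45
  P[3] = 35 + 4 = 39
  P[4] = 39 + 4 = 43
  P[5] = 32 + 4 = 36
  P[6] = 27 + 4 = 31
  P[7] = 21 + 4 = 25

Answer: [19, 27, 45, 39, 43, 36, 31, 25]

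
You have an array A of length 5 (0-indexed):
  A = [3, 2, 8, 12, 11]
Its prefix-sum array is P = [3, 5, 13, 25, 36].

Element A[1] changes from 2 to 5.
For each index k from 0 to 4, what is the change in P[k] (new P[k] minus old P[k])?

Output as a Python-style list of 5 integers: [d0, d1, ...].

Answer: [0, 3, 3, 3, 3]

Derivation:
Element change: A[1] 2 -> 5, delta = 3
For k < 1: P[k] unchanged, delta_P[k] = 0
For k >= 1: P[k] shifts by exactly 3
Delta array: [0, 3, 3, 3, 3]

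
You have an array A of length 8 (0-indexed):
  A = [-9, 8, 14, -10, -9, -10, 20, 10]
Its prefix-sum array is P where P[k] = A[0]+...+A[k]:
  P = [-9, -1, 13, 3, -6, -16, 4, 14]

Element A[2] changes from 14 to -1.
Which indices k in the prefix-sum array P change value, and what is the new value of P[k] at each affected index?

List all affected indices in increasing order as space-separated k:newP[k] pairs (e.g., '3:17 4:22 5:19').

Answer: 2:-2 3:-12 4:-21 5:-31 6:-11 7:-1

Derivation:
P[k] = A[0] + ... + A[k]
P[k] includes A[2] iff k >= 2
Affected indices: 2, 3, ..., 7; delta = -15
  P[2]: 13 + -15 = -2
  P[3]: 3 + -15 = -12
  P[4]: -6 + -15 = -21
  P[5]: -16 + -15 = -31
  P[6]: 4 + -15 = -11
  P[7]: 14 + -15 = -1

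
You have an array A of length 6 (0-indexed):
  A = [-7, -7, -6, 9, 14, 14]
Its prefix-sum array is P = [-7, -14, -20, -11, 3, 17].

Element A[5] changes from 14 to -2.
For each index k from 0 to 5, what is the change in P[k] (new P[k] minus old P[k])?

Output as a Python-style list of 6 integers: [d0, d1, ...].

Answer: [0, 0, 0, 0, 0, -16]

Derivation:
Element change: A[5] 14 -> -2, delta = -16
For k < 5: P[k] unchanged, delta_P[k] = 0
For k >= 5: P[k] shifts by exactly -16
Delta array: [0, 0, 0, 0, 0, -16]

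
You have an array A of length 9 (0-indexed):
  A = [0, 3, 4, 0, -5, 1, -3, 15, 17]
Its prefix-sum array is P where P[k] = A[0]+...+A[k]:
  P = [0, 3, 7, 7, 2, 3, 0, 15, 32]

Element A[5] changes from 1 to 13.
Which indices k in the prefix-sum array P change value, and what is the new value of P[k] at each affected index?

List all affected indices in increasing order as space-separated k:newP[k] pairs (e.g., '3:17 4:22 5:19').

Answer: 5:15 6:12 7:27 8:44

Derivation:
P[k] = A[0] + ... + A[k]
P[k] includes A[5] iff k >= 5
Affected indices: 5, 6, ..., 8; delta = 12
  P[5]: 3 + 12 = 15
  P[6]: 0 + 12 = 12
  P[7]: 15 + 12 = 27
  P[8]: 32 + 12 = 44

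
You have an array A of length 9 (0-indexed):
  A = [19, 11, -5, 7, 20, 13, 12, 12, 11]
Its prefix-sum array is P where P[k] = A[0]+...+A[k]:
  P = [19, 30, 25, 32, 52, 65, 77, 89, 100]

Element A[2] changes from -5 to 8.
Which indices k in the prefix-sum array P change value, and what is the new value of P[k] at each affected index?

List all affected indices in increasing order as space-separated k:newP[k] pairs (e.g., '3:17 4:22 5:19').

Answer: 2:38 3:45 4:65 5:78 6:90 7:102 8:113

Derivation:
P[k] = A[0] + ... + A[k]
P[k] includes A[2] iff k >= 2
Affected indices: 2, 3, ..., 8; delta = 13
  P[2]: 25 + 13 = 38
  P[3]: 32 + 13 = 45
  P[4]: 52 + 13 = 65
  P[5]: 65 + 13 = 78
  P[6]: 77 + 13 = 90
  P[7]: 89 + 13 = 102
  P[8]: 100 + 13 = 113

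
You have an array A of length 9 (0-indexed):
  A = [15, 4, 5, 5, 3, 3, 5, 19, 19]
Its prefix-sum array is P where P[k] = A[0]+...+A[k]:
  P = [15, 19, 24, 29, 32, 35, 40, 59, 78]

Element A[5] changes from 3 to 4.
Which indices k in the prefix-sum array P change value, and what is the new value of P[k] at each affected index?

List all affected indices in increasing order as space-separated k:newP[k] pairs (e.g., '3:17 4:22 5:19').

Answer: 5:36 6:41 7:60 8:79

Derivation:
P[k] = A[0] + ... + A[k]
P[k] includes A[5] iff k >= 5
Affected indices: 5, 6, ..., 8; delta = 1
  P[5]: 35 + 1 = 36
  P[6]: 40 + 1 = 41
  P[7]: 59 + 1 = 60
  P[8]: 78 + 1 = 79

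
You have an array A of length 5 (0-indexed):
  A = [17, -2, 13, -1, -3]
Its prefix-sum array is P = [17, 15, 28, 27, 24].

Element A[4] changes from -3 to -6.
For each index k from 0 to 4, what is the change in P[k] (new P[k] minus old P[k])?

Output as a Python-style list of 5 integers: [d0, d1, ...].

Answer: [0, 0, 0, 0, -3]

Derivation:
Element change: A[4] -3 -> -6, delta = -3
For k < 4: P[k] unchanged, delta_P[k] = 0
For k >= 4: P[k] shifts by exactly -3
Delta array: [0, 0, 0, 0, -3]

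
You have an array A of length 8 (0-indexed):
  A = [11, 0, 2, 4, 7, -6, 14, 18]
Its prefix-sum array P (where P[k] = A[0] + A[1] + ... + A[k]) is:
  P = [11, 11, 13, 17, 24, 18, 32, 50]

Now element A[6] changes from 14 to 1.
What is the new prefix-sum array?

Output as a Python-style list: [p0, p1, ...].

Change: A[6] 14 -> 1, delta = -13
P[k] for k < 6: unchanged (A[6] not included)
P[k] for k >= 6: shift by delta = -13
  P[0] = 11 + 0 = 11
  P[1] = 11 + 0 = 11
  P[2] = 13 + 0 = 13
  P[3] = 17 + 0 = 17
  P[4] = 24 + 0 = 24
  P[5] = 18 + 0 = 18
  P[6] = 32 + -13 = 19
  P[7] = 50 + -13 = 37

Answer: [11, 11, 13, 17, 24, 18, 19, 37]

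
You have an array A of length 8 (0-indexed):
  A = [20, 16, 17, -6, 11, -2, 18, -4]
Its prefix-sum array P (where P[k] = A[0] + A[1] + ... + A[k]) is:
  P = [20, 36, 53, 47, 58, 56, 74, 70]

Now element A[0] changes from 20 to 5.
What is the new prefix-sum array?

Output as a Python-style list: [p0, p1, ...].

Change: A[0] 20 -> 5, delta = -15
P[k] for k < 0: unchanged (A[0] not included)
P[k] for k >= 0: shift by delta = -15
  P[0] = 20 + -15 = 5
  P[1] = 36 + -15 = 21
  P[2] = 53 + -15 = 38
  P[3] = 47 + -15 = 32
  P[4] = 58 + -15 = 43
  P[5] = 56 + -15 = 41
  P[6] = 74 + -15 = 59
  P[7] = 70 + -15 = 55

Answer: [5, 21, 38, 32, 43, 41, 59, 55]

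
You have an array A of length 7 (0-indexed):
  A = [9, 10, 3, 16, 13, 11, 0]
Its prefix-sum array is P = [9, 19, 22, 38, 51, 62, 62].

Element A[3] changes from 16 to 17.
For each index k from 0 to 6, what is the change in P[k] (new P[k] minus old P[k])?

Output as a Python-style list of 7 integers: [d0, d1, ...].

Element change: A[3] 16 -> 17, delta = 1
For k < 3: P[k] unchanged, delta_P[k] = 0
For k >= 3: P[k] shifts by exactly 1
Delta array: [0, 0, 0, 1, 1, 1, 1]

Answer: [0, 0, 0, 1, 1, 1, 1]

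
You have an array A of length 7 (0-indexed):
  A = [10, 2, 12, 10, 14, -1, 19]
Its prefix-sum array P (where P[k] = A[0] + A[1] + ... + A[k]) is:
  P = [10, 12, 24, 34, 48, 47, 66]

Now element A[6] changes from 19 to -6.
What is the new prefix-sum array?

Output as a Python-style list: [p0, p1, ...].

Change: A[6] 19 -> -6, delta = -25
P[k] for k < 6: unchanged (A[6] not included)
P[k] for k >= 6: shift by delta = -25
  P[0] = 10 + 0 = 10
  P[1] = 12 + 0 = 12
  P[2] = 24 + 0 = 24
  P[3] = 34 + 0 = 34
  P[4] = 48 + 0 = 48
  P[5] = 47 + 0 = 47
  P[6] = 66 + -25 = 41

Answer: [10, 12, 24, 34, 48, 47, 41]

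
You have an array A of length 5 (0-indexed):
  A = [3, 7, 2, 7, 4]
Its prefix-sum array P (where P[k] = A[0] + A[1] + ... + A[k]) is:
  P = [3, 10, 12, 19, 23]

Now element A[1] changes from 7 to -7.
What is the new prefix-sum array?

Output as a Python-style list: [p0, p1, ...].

Change: A[1] 7 -> -7, delta = -14
P[k] for k < 1: unchanged (A[1] not included)
P[k] for k >= 1: shift by delta = -14
  P[0] = 3 + 0 = 3
  P[1] = 10 + -14 = -4
  P[2] = 12 + -14 = -2
  P[3] = 19 + -14 = 5
  P[4] = 23 + -14 = 9

Answer: [3, -4, -2, 5, 9]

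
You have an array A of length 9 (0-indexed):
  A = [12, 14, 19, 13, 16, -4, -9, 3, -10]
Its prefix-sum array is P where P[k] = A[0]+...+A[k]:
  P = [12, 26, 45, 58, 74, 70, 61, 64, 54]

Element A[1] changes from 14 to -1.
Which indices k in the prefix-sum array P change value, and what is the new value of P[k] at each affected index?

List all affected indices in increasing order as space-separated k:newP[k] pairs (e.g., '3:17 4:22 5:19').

P[k] = A[0] + ... + A[k]
P[k] includes A[1] iff k >= 1
Affected indices: 1, 2, ..., 8; delta = -15
  P[1]: 26 + -15 = 11
  P[2]: 45 + -15 = 30
  P[3]: 58 + -15 = 43
  P[4]: 74 + -15 = 59
  P[5]: 70 + -15 = 55
  P[6]: 61 + -15 = 46
  P[7]: 64 + -15 = 49
  P[8]: 54 + -15 = 39

Answer: 1:11 2:30 3:43 4:59 5:55 6:46 7:49 8:39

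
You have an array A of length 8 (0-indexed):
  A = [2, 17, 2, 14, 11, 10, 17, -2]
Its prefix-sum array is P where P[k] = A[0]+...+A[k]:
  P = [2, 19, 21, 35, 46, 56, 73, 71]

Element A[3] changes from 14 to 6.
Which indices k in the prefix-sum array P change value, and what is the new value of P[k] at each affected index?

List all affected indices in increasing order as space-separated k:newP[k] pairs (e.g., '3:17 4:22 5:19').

Answer: 3:27 4:38 5:48 6:65 7:63

Derivation:
P[k] = A[0] + ... + A[k]
P[k] includes A[3] iff k >= 3
Affected indices: 3, 4, ..., 7; delta = -8
  P[3]: 35 + -8 = 27
  P[4]: 46 + -8 = 38
  P[5]: 56 + -8 = 48
  P[6]: 73 + -8 = 65
  P[7]: 71 + -8 = 63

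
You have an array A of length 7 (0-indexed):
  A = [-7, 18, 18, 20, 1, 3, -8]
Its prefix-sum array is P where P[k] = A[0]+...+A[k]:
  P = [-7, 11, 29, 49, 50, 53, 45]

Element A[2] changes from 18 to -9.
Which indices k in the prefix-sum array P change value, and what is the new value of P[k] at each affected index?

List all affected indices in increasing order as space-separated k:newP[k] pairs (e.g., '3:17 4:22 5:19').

Answer: 2:2 3:22 4:23 5:26 6:18

Derivation:
P[k] = A[0] + ... + A[k]
P[k] includes A[2] iff k >= 2
Affected indices: 2, 3, ..., 6; delta = -27
  P[2]: 29 + -27 = 2
  P[3]: 49 + -27 = 22
  P[4]: 50 + -27 = 23
  P[5]: 53 + -27 = 26
  P[6]: 45 + -27 = 18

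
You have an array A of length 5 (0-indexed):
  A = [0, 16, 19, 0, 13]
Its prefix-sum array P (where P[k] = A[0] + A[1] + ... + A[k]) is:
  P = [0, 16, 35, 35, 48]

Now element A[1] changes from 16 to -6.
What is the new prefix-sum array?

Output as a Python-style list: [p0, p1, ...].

Answer: [0, -6, 13, 13, 26]

Derivation:
Change: A[1] 16 -> -6, delta = -22
P[k] for k < 1: unchanged (A[1] not included)
P[k] for k >= 1: shift by delta = -22
  P[0] = 0 + 0 = 0
  P[1] = 16 + -22 = -6
  P[2] = 35 + -22 = 13
  P[3] = 35 + -22 = 13
  P[4] = 48 + -22 = 26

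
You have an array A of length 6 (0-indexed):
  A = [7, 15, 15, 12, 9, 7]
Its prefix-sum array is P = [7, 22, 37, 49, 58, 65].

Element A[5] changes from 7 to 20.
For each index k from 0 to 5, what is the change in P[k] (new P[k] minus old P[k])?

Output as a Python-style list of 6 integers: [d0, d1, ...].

Element change: A[5] 7 -> 20, delta = 13
For k < 5: P[k] unchanged, delta_P[k] = 0
For k >= 5: P[k] shifts by exactly 13
Delta array: [0, 0, 0, 0, 0, 13]

Answer: [0, 0, 0, 0, 0, 13]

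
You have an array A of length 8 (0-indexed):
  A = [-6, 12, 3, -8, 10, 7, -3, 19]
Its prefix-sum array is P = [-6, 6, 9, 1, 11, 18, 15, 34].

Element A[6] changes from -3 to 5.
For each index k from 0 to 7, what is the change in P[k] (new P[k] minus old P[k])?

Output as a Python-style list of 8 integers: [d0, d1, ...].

Answer: [0, 0, 0, 0, 0, 0, 8, 8]

Derivation:
Element change: A[6] -3 -> 5, delta = 8
For k < 6: P[k] unchanged, delta_P[k] = 0
For k >= 6: P[k] shifts by exactly 8
Delta array: [0, 0, 0, 0, 0, 0, 8, 8]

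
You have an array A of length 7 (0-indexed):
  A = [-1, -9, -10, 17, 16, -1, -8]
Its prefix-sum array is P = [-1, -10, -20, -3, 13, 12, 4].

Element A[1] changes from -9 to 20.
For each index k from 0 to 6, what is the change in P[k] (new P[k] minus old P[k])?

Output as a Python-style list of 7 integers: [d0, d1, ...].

Element change: A[1] -9 -> 20, delta = 29
For k < 1: P[k] unchanged, delta_P[k] = 0
For k >= 1: P[k] shifts by exactly 29
Delta array: [0, 29, 29, 29, 29, 29, 29]

Answer: [0, 29, 29, 29, 29, 29, 29]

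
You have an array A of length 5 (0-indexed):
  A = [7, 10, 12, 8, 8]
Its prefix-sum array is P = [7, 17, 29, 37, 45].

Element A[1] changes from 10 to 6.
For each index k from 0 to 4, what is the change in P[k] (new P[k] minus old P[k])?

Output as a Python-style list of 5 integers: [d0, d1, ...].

Answer: [0, -4, -4, -4, -4]

Derivation:
Element change: A[1] 10 -> 6, delta = -4
For k < 1: P[k] unchanged, delta_P[k] = 0
For k >= 1: P[k] shifts by exactly -4
Delta array: [0, -4, -4, -4, -4]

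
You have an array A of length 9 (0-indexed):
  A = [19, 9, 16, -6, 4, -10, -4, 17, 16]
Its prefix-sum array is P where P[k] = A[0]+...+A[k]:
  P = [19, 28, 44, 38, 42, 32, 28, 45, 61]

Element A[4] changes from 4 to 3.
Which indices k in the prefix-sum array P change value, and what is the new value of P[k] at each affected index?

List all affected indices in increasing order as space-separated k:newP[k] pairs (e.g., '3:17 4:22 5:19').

Answer: 4:41 5:31 6:27 7:44 8:60

Derivation:
P[k] = A[0] + ... + A[k]
P[k] includes A[4] iff k >= 4
Affected indices: 4, 5, ..., 8; delta = -1
  P[4]: 42 + -1 = 41
  P[5]: 32 + -1 = 31
  P[6]: 28 + -1 = 27
  P[7]: 45 + -1 = 44
  P[8]: 61 + -1 = 60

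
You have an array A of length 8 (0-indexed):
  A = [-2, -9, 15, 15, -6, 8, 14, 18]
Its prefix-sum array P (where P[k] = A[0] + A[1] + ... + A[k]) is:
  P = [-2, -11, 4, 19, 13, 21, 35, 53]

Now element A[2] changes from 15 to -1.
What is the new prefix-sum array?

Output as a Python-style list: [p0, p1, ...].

Change: A[2] 15 -> -1, delta = -16
P[k] for k < 2: unchanged (A[2] not included)
P[k] for k >= 2: shift by delta = -16
  P[0] = -2 + 0 = -2
  P[1] = -11 + 0 = -11
  P[2] = 4 + -16 = -12
  P[3] = 19 + -16 = 3
  P[4] = 13 + -16 = -3
  P[5] = 21 + -16 = 5
  P[6] = 35 + -16 = 19
  P[7] = 53 + -16 = 37

Answer: [-2, -11, -12, 3, -3, 5, 19, 37]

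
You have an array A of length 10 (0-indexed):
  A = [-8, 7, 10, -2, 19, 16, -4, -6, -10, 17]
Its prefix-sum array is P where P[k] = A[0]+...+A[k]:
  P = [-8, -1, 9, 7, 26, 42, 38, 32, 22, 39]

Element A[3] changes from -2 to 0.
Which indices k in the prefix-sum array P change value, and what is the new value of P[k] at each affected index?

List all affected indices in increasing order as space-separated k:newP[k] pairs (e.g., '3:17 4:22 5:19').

P[k] = A[0] + ... + A[k]
P[k] includes A[3] iff k >= 3
Affected indices: 3, 4, ..., 9; delta = 2
  P[3]: 7 + 2 = 9
  P[4]: 26 + 2 = 28
  P[5]: 42 + 2 = 44
  P[6]: 38 + 2 = 40
  P[7]: 32 + 2 = 34
  P[8]: 22 + 2 = 24
  P[9]: 39 + 2 = 41

Answer: 3:9 4:28 5:44 6:40 7:34 8:24 9:41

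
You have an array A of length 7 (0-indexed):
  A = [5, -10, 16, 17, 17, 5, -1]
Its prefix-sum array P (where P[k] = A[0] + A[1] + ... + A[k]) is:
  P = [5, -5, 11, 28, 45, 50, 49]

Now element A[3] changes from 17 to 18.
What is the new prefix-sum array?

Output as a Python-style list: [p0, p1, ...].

Answer: [5, -5, 11, 29, 46, 51, 50]

Derivation:
Change: A[3] 17 -> 18, delta = 1
P[k] for k < 3: unchanged (A[3] not included)
P[k] for k >= 3: shift by delta = 1
  P[0] = 5 + 0 = 5
  P[1] = -5 + 0 = -5
  P[2] = 11 + 0 = 11
  P[3] = 28 + 1 = 29
  P[4] = 45 + 1 = 46
  P[5] = 50 + 1 = 51
  P[6] = 49 + 1 = 50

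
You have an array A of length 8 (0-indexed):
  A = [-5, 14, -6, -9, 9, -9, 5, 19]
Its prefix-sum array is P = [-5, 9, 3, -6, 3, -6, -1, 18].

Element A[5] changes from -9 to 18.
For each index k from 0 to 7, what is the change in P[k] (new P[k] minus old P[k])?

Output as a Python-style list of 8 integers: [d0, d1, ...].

Element change: A[5] -9 -> 18, delta = 27
For k < 5: P[k] unchanged, delta_P[k] = 0
For k >= 5: P[k] shifts by exactly 27
Delta array: [0, 0, 0, 0, 0, 27, 27, 27]

Answer: [0, 0, 0, 0, 0, 27, 27, 27]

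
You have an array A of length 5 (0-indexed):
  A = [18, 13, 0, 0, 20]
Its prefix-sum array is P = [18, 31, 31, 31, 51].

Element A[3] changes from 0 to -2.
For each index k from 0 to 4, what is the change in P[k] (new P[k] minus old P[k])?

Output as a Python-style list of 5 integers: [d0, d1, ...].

Element change: A[3] 0 -> -2, delta = -2
For k < 3: P[k] unchanged, delta_P[k] = 0
For k >= 3: P[k] shifts by exactly -2
Delta array: [0, 0, 0, -2, -2]

Answer: [0, 0, 0, -2, -2]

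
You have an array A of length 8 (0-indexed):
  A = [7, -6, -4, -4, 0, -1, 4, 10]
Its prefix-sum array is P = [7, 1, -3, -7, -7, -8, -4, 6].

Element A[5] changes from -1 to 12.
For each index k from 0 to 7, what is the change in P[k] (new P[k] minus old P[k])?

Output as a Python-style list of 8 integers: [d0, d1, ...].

Element change: A[5] -1 -> 12, delta = 13
For k < 5: P[k] unchanged, delta_P[k] = 0
For k >= 5: P[k] shifts by exactly 13
Delta array: [0, 0, 0, 0, 0, 13, 13, 13]

Answer: [0, 0, 0, 0, 0, 13, 13, 13]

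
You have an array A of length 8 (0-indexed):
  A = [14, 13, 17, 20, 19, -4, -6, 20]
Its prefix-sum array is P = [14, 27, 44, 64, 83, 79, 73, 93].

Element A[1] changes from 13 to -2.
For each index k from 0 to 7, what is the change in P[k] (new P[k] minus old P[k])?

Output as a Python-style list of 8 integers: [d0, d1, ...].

Element change: A[1] 13 -> -2, delta = -15
For k < 1: P[k] unchanged, delta_P[k] = 0
For k >= 1: P[k] shifts by exactly -15
Delta array: [0, -15, -15, -15, -15, -15, -15, -15]

Answer: [0, -15, -15, -15, -15, -15, -15, -15]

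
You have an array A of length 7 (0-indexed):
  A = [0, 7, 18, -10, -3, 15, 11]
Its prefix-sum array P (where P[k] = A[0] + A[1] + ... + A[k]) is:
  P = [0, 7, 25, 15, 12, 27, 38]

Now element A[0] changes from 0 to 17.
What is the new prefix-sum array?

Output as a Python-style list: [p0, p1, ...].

Change: A[0] 0 -> 17, delta = 17
P[k] for k < 0: unchanged (A[0] not included)
P[k] for k >= 0: shift by delta = 17
  P[0] = 0 + 17 = 17
  P[1] = 7 + 17 = 24
  P[2] = 25 + 17 = 42
  P[3] = 15 + 17 = 32
  P[4] = 12 + 17 = 29
  P[5] = 27 + 17 = 44
  P[6] = 38 + 17 = 55

Answer: [17, 24, 42, 32, 29, 44, 55]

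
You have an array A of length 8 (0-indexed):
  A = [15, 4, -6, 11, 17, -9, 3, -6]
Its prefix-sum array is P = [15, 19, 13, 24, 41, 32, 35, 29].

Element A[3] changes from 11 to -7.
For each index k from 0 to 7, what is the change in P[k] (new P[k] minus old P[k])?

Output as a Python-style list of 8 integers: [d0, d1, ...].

Answer: [0, 0, 0, -18, -18, -18, -18, -18]

Derivation:
Element change: A[3] 11 -> -7, delta = -18
For k < 3: P[k] unchanged, delta_P[k] = 0
For k >= 3: P[k] shifts by exactly -18
Delta array: [0, 0, 0, -18, -18, -18, -18, -18]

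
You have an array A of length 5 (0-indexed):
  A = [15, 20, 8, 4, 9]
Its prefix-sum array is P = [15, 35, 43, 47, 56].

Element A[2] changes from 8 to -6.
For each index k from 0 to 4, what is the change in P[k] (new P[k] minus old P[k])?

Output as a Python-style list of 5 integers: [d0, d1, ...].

Element change: A[2] 8 -> -6, delta = -14
For k < 2: P[k] unchanged, delta_P[k] = 0
For k >= 2: P[k] shifts by exactly -14
Delta array: [0, 0, -14, -14, -14]

Answer: [0, 0, -14, -14, -14]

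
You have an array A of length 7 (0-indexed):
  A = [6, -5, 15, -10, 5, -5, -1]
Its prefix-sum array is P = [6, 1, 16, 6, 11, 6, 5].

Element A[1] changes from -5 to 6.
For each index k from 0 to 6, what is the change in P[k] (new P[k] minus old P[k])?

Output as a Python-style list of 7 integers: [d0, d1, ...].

Answer: [0, 11, 11, 11, 11, 11, 11]

Derivation:
Element change: A[1] -5 -> 6, delta = 11
For k < 1: P[k] unchanged, delta_P[k] = 0
For k >= 1: P[k] shifts by exactly 11
Delta array: [0, 11, 11, 11, 11, 11, 11]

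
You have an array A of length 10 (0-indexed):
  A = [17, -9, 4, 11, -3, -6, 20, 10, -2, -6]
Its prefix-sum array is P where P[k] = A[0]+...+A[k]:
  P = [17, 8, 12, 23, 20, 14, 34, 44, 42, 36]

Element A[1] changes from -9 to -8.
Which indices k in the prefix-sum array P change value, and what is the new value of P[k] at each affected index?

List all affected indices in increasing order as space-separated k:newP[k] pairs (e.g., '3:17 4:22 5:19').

Answer: 1:9 2:13 3:24 4:21 5:15 6:35 7:45 8:43 9:37

Derivation:
P[k] = A[0] + ... + A[k]
P[k] includes A[1] iff k >= 1
Affected indices: 1, 2, ..., 9; delta = 1
  P[1]: 8 + 1 = 9
  P[2]: 12 + 1 = 13
  P[3]: 23 + 1 = 24
  P[4]: 20 + 1 = 21
  P[5]: 14 + 1 = 15
  P[6]: 34 + 1 = 35
  P[7]: 44 + 1 = 45
  P[8]: 42 + 1 = 43
  P[9]: 36 + 1 = 37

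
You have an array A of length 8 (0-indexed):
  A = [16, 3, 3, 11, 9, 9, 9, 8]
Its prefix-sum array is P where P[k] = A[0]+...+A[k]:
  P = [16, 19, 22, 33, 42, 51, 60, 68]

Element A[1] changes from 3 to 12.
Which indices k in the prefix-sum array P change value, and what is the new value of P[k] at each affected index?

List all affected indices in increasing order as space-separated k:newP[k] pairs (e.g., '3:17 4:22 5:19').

P[k] = A[0] + ... + A[k]
P[k] includes A[1] iff k >= 1
Affected indices: 1, 2, ..., 7; delta = 9
  P[1]: 19 + 9 = 28
  P[2]: 22 + 9 = 31
  P[3]: 33 + 9 = 42
  P[4]: 42 + 9 = 51
  P[5]: 51 + 9 = 60
  P[6]: 60 + 9 = 69
  P[7]: 68 + 9 = 77

Answer: 1:28 2:31 3:42 4:51 5:60 6:69 7:77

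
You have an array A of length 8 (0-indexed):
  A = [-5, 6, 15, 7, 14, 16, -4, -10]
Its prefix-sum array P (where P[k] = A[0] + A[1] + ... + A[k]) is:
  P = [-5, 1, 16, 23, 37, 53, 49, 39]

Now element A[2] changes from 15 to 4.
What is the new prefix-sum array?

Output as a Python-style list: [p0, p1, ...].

Answer: [-5, 1, 5, 12, 26, 42, 38, 28]

Derivation:
Change: A[2] 15 -> 4, delta = -11
P[k] for k < 2: unchanged (A[2] not included)
P[k] for k >= 2: shift by delta = -11
  P[0] = -5 + 0 = -5
  P[1] = 1 + 0 = 1
  P[2] = 16 + -11 = 5
  P[3] = 23 + -11 = 12
  P[4] = 37 + -11 = 26
  P[5] = 53 + -11 = 42
  P[6] = 49 + -11 = 38
  P[7] = 39 + -11 = 28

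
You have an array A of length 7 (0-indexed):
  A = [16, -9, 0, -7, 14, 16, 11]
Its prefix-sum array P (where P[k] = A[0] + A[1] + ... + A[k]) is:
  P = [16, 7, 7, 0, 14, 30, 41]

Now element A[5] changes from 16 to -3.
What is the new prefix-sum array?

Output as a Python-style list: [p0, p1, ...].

Answer: [16, 7, 7, 0, 14, 11, 22]

Derivation:
Change: A[5] 16 -> -3, delta = -19
P[k] for k < 5: unchanged (A[5] not included)
P[k] for k >= 5: shift by delta = -19
  P[0] = 16 + 0 = 16
  P[1] = 7 + 0 = 7
  P[2] = 7 + 0 = 7
  P[3] = 0 + 0 = 0
  P[4] = 14 + 0 = 14
  P[5] = 30 + -19 = 11
  P[6] = 41 + -19 = 22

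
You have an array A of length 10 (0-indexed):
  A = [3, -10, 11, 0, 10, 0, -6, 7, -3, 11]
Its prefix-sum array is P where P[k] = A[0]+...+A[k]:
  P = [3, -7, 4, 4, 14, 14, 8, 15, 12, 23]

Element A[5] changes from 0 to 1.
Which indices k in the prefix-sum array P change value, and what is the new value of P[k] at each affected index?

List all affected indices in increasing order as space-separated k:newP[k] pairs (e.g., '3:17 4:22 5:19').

P[k] = A[0] + ... + A[k]
P[k] includes A[5] iff k >= 5
Affected indices: 5, 6, ..., 9; delta = 1
  P[5]: 14 + 1 = 15
  P[6]: 8 + 1 = 9
  P[7]: 15 + 1 = 16
  P[8]: 12 + 1 = 13
  P[9]: 23 + 1 = 24

Answer: 5:15 6:9 7:16 8:13 9:24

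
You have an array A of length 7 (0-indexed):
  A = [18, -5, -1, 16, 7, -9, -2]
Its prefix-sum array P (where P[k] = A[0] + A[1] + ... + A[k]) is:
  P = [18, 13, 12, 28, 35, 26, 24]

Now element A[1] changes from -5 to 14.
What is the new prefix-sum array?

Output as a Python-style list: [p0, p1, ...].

Answer: [18, 32, 31, 47, 54, 45, 43]

Derivation:
Change: A[1] -5 -> 14, delta = 19
P[k] for k < 1: unchanged (A[1] not included)
P[k] for k >= 1: shift by delta = 19
  P[0] = 18 + 0 = 18
  P[1] = 13 + 19 = 32
  P[2] = 12 + 19 = 31
  P[3] = 28 + 19 = 47
  P[4] = 35 + 19 = 54
  P[5] = 26 + 19 = 45
  P[6] = 24 + 19 = 43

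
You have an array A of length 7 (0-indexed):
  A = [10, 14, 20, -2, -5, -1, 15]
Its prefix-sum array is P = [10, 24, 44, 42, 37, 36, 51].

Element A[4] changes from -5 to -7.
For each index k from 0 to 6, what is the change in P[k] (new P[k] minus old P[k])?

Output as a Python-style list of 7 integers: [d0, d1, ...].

Element change: A[4] -5 -> -7, delta = -2
For k < 4: P[k] unchanged, delta_P[k] = 0
For k >= 4: P[k] shifts by exactly -2
Delta array: [0, 0, 0, 0, -2, -2, -2]

Answer: [0, 0, 0, 0, -2, -2, -2]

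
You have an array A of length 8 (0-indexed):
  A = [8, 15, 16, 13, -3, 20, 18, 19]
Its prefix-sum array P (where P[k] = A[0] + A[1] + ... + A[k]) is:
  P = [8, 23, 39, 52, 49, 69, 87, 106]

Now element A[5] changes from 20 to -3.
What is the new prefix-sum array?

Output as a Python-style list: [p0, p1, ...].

Answer: [8, 23, 39, 52, 49, 46, 64, 83]

Derivation:
Change: A[5] 20 -> -3, delta = -23
P[k] for k < 5: unchanged (A[5] not included)
P[k] for k >= 5: shift by delta = -23
  P[0] = 8 + 0 = 8
  P[1] = 23 + 0 = 23
  P[2] = 39 + 0 = 39
  P[3] = 52 + 0 = 52
  P[4] = 49 + 0 = 49
  P[5] = 69 + -23 = 46
  P[6] = 87 + -23 = 64
  P[7] = 106 + -23 = 83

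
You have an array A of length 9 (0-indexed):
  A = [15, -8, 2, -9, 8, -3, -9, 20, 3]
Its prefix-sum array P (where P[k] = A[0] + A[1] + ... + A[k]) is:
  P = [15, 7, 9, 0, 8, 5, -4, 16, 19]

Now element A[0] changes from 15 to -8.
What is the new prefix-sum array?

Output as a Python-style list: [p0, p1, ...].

Change: A[0] 15 -> -8, delta = -23
P[k] for k < 0: unchanged (A[0] not included)
P[k] for k >= 0: shift by delta = -23
  P[0] = 15 + -23 = -8
  P[1] = 7 + -23 = -16
  P[2] = 9 + -23 = -14
  P[3] = 0 + -23 = -23
  P[4] = 8 + -23 = -15
  P[5] = 5 + -23 = -18
  P[6] = -4 + -23 = -27
  P[7] = 16 + -23 = -7
  P[8] = 19 + -23 = -4

Answer: [-8, -16, -14, -23, -15, -18, -27, -7, -4]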